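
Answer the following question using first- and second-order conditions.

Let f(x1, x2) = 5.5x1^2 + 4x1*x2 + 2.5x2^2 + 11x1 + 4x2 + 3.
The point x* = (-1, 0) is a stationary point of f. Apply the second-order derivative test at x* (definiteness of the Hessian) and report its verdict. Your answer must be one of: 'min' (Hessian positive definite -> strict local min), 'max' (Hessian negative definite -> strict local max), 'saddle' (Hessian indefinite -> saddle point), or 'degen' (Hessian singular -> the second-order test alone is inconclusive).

Compute the Hessian H = grad^2 f:
  H = [[11, 4], [4, 5]]
Verify stationarity: grad f(x*) = H x* + g = (0, 0).
Eigenvalues of H: 3, 13.
Both eigenvalues > 0, so H is positive definite -> x* is a strict local min.

min


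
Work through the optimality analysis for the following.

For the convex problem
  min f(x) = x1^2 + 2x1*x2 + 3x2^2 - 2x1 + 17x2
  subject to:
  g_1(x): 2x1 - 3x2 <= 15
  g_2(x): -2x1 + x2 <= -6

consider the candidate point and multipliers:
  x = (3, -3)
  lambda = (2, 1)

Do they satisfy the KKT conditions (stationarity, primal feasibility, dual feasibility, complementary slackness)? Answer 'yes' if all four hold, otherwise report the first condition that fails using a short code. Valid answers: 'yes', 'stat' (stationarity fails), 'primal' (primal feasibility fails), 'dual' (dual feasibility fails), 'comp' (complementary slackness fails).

Gradient of f: grad f(x) = Q x + c = (-2, 5)
Constraint values g_i(x) = a_i^T x - b_i:
  g_1((3, -3)) = 0
  g_2((3, -3)) = -3
Stationarity residual: grad f(x) + sum_i lambda_i a_i = (0, 0)
  -> stationarity OK
Primal feasibility (all g_i <= 0): OK
Dual feasibility (all lambda_i >= 0): OK
Complementary slackness (lambda_i * g_i(x) = 0 for all i): FAILS

Verdict: the first failing condition is complementary_slackness -> comp.

comp


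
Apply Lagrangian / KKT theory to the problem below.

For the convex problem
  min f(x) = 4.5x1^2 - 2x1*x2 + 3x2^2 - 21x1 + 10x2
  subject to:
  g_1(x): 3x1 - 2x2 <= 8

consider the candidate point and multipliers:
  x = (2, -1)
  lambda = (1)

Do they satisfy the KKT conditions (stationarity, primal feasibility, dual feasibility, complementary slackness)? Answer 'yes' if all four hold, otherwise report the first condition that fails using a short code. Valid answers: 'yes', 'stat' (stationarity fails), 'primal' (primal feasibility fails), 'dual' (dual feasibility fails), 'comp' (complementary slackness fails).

Gradient of f: grad f(x) = Q x + c = (-1, 0)
Constraint values g_i(x) = a_i^T x - b_i:
  g_1((2, -1)) = 0
Stationarity residual: grad f(x) + sum_i lambda_i a_i = (2, -2)
  -> stationarity FAILS
Primal feasibility (all g_i <= 0): OK
Dual feasibility (all lambda_i >= 0): OK
Complementary slackness (lambda_i * g_i(x) = 0 for all i): OK

Verdict: the first failing condition is stationarity -> stat.

stat


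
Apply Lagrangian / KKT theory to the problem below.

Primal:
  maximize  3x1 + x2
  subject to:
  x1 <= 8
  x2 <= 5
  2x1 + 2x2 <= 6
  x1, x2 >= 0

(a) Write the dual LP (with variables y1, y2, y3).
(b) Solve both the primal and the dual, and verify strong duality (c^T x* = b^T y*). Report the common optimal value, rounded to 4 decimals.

The standard primal-dual pair for 'max c^T x s.t. A x <= b, x >= 0' is:
  Dual:  min b^T y  s.t.  A^T y >= c,  y >= 0.

So the dual LP is:
  minimize  8y1 + 5y2 + 6y3
  subject to:
    y1 + 2y3 >= 3
    y2 + 2y3 >= 1
    y1, y2, y3 >= 0

Solving the primal: x* = (3, 0).
  primal value c^T x* = 9.
Solving the dual: y* = (0, 0, 1.5).
  dual value b^T y* = 9.
Strong duality: c^T x* = b^T y*. Confirmed.

9


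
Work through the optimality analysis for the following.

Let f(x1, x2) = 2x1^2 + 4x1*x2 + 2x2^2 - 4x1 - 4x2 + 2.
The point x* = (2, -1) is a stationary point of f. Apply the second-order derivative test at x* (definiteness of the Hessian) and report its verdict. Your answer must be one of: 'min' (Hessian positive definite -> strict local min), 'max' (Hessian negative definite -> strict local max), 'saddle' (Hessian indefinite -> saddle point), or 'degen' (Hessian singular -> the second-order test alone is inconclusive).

Compute the Hessian H = grad^2 f:
  H = [[4, 4], [4, 4]]
Verify stationarity: grad f(x*) = H x* + g = (0, 0).
Eigenvalues of H: 0, 8.
H has a zero eigenvalue (singular; positive semidefinite but not definite), so H is neither positive definite, negative definite, nor indefinite. The second-order test alone is inconclusive -> degen.
(Indeed, f is constant along the null direction of H through x*, so x* is not a strict local extremum.)

degen


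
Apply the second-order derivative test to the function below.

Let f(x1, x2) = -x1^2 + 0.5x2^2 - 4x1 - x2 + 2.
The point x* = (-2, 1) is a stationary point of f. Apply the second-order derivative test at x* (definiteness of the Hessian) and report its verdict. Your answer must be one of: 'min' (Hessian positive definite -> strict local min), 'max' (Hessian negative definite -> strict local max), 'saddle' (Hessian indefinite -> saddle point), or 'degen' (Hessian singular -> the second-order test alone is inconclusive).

Compute the Hessian H = grad^2 f:
  H = [[-2, 0], [0, 1]]
Verify stationarity: grad f(x*) = H x* + g = (0, 0).
Eigenvalues of H: -2, 1.
Eigenvalues have mixed signs, so H is indefinite -> x* is a saddle point.

saddle


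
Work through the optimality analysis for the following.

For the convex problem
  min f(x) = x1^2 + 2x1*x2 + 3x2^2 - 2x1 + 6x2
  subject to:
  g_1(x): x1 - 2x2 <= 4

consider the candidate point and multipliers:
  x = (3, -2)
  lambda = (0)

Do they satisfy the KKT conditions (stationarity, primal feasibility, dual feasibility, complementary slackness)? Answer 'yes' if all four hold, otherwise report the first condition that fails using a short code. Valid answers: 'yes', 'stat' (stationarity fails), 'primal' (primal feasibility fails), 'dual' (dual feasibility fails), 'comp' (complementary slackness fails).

Gradient of f: grad f(x) = Q x + c = (0, 0)
Constraint values g_i(x) = a_i^T x - b_i:
  g_1((3, -2)) = 3
Stationarity residual: grad f(x) + sum_i lambda_i a_i = (0, 0)
  -> stationarity OK
Primal feasibility (all g_i <= 0): FAILS
Dual feasibility (all lambda_i >= 0): OK
Complementary slackness (lambda_i * g_i(x) = 0 for all i): OK

Verdict: the first failing condition is primal_feasibility -> primal.

primal


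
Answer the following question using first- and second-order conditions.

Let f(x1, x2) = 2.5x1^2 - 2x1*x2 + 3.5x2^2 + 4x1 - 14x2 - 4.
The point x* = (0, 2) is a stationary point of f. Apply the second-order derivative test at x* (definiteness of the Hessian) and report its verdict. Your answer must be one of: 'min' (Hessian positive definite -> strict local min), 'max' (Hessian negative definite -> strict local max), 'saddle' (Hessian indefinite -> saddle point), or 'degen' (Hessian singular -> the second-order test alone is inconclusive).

Compute the Hessian H = grad^2 f:
  H = [[5, -2], [-2, 7]]
Verify stationarity: grad f(x*) = H x* + g = (0, 0).
Eigenvalues of H: 3.7639, 8.2361.
Both eigenvalues > 0, so H is positive definite -> x* is a strict local min.

min


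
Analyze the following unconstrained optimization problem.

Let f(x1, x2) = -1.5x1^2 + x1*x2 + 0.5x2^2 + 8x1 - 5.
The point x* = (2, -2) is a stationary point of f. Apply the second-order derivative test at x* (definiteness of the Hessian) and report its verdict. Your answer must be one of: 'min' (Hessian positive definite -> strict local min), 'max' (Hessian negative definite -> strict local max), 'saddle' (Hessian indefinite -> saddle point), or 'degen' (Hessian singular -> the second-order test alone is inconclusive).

Compute the Hessian H = grad^2 f:
  H = [[-3, 1], [1, 1]]
Verify stationarity: grad f(x*) = H x* + g = (0, 0).
Eigenvalues of H: -3.2361, 1.2361.
Eigenvalues have mixed signs, so H is indefinite -> x* is a saddle point.

saddle


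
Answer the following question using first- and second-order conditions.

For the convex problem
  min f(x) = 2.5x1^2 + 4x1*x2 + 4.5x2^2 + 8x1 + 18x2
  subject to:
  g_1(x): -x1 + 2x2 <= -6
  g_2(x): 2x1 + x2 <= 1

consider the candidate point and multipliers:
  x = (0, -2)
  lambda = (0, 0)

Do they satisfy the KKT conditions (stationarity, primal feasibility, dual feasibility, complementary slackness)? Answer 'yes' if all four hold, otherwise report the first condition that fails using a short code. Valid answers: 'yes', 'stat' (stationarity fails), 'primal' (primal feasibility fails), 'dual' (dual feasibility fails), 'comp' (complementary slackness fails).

Gradient of f: grad f(x) = Q x + c = (0, 0)
Constraint values g_i(x) = a_i^T x - b_i:
  g_1((0, -2)) = 2
  g_2((0, -2)) = -3
Stationarity residual: grad f(x) + sum_i lambda_i a_i = (0, 0)
  -> stationarity OK
Primal feasibility (all g_i <= 0): FAILS
Dual feasibility (all lambda_i >= 0): OK
Complementary slackness (lambda_i * g_i(x) = 0 for all i): OK

Verdict: the first failing condition is primal_feasibility -> primal.

primal


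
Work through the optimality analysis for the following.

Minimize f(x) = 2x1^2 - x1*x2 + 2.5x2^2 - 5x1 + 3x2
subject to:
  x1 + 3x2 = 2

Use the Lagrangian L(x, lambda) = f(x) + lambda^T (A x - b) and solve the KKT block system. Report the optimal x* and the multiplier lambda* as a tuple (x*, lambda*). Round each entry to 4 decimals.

Form the Lagrangian:
  L(x, lambda) = (1/2) x^T Q x + c^T x + lambda^T (A x - b)
Stationarity (grad_x L = 0): Q x + c + A^T lambda = 0.
Primal feasibility: A x = b.

This gives the KKT block system:
  [ Q   A^T ] [ x     ]   [-c ]
  [ A    0  ] [ lambda ] = [ b ]

Solving the linear system:
  x*      = (1.4894, 0.1702)
  lambda* = (-0.7872)
  f(x*)   = -2.6809

x* = (1.4894, 0.1702), lambda* = (-0.7872)


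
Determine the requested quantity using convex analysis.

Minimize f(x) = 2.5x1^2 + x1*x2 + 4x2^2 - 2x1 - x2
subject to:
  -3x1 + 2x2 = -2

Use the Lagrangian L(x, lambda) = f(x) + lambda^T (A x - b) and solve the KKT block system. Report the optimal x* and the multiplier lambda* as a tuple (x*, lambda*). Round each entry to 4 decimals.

Form the Lagrangian:
  L(x, lambda) = (1/2) x^T Q x + c^T x + lambda^T (A x - b)
Stationarity (grad_x L = 0): Q x + c + A^T lambda = 0.
Primal feasibility: A x = b.

This gives the KKT block system:
  [ Q   A^T ] [ x     ]   [-c ]
  [ A    0  ] [ lambda ] = [ b ]

Solving the linear system:
  x*      = (0.6346, -0.0481)
  lambda* = (0.375)
  f(x*)   = -0.2356

x* = (0.6346, -0.0481), lambda* = (0.375)


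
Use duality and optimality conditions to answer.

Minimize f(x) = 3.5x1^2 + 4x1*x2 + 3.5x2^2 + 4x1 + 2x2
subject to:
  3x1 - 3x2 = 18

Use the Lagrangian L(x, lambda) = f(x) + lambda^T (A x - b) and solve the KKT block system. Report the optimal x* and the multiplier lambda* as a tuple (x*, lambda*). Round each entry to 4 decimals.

Form the Lagrangian:
  L(x, lambda) = (1/2) x^T Q x + c^T x + lambda^T (A x - b)
Stationarity (grad_x L = 0): Q x + c + A^T lambda = 0.
Primal feasibility: A x = b.

This gives the KKT block system:
  [ Q   A^T ] [ x     ]   [-c ]
  [ A    0  ] [ lambda ] = [ b ]

Solving the linear system:
  x*      = (2.7273, -3.2727)
  lambda* = (-3.3333)
  f(x*)   = 32.1818

x* = (2.7273, -3.2727), lambda* = (-3.3333)


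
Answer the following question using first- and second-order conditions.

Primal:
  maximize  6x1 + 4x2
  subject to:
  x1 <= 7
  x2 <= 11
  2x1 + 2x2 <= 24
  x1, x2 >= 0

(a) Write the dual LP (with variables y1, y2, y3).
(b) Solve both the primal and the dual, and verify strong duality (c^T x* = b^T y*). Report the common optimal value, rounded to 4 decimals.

The standard primal-dual pair for 'max c^T x s.t. A x <= b, x >= 0' is:
  Dual:  min b^T y  s.t.  A^T y >= c,  y >= 0.

So the dual LP is:
  minimize  7y1 + 11y2 + 24y3
  subject to:
    y1 + 2y3 >= 6
    y2 + 2y3 >= 4
    y1, y2, y3 >= 0

Solving the primal: x* = (7, 5).
  primal value c^T x* = 62.
Solving the dual: y* = (2, 0, 2).
  dual value b^T y* = 62.
Strong duality: c^T x* = b^T y*. Confirmed.

62


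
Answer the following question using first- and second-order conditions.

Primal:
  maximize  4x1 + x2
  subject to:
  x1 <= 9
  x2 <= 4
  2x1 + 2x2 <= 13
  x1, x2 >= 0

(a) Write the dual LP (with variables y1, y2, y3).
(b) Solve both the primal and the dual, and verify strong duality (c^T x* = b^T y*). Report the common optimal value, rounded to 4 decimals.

The standard primal-dual pair for 'max c^T x s.t. A x <= b, x >= 0' is:
  Dual:  min b^T y  s.t.  A^T y >= c,  y >= 0.

So the dual LP is:
  minimize  9y1 + 4y2 + 13y3
  subject to:
    y1 + 2y3 >= 4
    y2 + 2y3 >= 1
    y1, y2, y3 >= 0

Solving the primal: x* = (6.5, 0).
  primal value c^T x* = 26.
Solving the dual: y* = (0, 0, 2).
  dual value b^T y* = 26.
Strong duality: c^T x* = b^T y*. Confirmed.

26


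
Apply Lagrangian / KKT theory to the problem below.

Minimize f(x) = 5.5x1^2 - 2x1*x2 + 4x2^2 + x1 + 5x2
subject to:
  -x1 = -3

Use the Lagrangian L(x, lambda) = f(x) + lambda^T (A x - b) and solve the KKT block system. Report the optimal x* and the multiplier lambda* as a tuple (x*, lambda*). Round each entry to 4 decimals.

Form the Lagrangian:
  L(x, lambda) = (1/2) x^T Q x + c^T x + lambda^T (A x - b)
Stationarity (grad_x L = 0): Q x + c + A^T lambda = 0.
Primal feasibility: A x = b.

This gives the KKT block system:
  [ Q   A^T ] [ x     ]   [-c ]
  [ A    0  ] [ lambda ] = [ b ]

Solving the linear system:
  x*      = (3, 0.125)
  lambda* = (33.75)
  f(x*)   = 52.4375

x* = (3, 0.125), lambda* = (33.75)


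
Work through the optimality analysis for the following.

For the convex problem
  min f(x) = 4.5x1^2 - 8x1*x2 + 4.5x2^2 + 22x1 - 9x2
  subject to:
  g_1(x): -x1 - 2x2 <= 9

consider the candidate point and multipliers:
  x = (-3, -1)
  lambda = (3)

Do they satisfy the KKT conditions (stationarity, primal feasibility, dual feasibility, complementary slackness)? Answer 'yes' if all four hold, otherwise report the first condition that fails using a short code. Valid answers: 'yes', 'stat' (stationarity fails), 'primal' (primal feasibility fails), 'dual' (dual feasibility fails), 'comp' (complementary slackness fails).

Gradient of f: grad f(x) = Q x + c = (3, 6)
Constraint values g_i(x) = a_i^T x - b_i:
  g_1((-3, -1)) = -4
Stationarity residual: grad f(x) + sum_i lambda_i a_i = (0, 0)
  -> stationarity OK
Primal feasibility (all g_i <= 0): OK
Dual feasibility (all lambda_i >= 0): OK
Complementary slackness (lambda_i * g_i(x) = 0 for all i): FAILS

Verdict: the first failing condition is complementary_slackness -> comp.

comp


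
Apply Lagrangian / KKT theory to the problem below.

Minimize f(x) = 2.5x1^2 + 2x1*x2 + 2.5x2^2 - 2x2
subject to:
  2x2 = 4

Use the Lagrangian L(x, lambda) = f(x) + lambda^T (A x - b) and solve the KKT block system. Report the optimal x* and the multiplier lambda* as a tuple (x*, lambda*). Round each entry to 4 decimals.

Form the Lagrangian:
  L(x, lambda) = (1/2) x^T Q x + c^T x + lambda^T (A x - b)
Stationarity (grad_x L = 0): Q x + c + A^T lambda = 0.
Primal feasibility: A x = b.

This gives the KKT block system:
  [ Q   A^T ] [ x     ]   [-c ]
  [ A    0  ] [ lambda ] = [ b ]

Solving the linear system:
  x*      = (-0.8, 2)
  lambda* = (-3.2)
  f(x*)   = 4.4

x* = (-0.8, 2), lambda* = (-3.2)


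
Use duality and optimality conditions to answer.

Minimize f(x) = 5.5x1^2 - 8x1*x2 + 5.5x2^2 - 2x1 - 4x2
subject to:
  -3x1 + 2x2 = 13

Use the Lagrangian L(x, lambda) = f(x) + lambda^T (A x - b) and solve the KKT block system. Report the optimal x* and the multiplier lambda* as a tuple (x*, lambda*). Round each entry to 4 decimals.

Form the Lagrangian:
  L(x, lambda) = (1/2) x^T Q x + c^T x + lambda^T (A x - b)
Stationarity (grad_x L = 0): Q x + c + A^T lambda = 0.
Primal feasibility: A x = b.

This gives the KKT block system:
  [ Q   A^T ] [ x     ]   [-c ]
  [ A    0  ] [ lambda ] = [ b ]

Solving the linear system:
  x*      = (-4.0213, 0.4681)
  lambda* = (-16.6596)
  f(x*)   = 111.3723

x* = (-4.0213, 0.4681), lambda* = (-16.6596)


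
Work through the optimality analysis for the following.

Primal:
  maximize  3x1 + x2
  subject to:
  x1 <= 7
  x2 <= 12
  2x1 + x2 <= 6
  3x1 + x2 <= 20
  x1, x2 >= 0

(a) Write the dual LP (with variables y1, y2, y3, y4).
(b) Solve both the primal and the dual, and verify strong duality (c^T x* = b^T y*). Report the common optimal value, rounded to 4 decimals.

The standard primal-dual pair for 'max c^T x s.t. A x <= b, x >= 0' is:
  Dual:  min b^T y  s.t.  A^T y >= c,  y >= 0.

So the dual LP is:
  minimize  7y1 + 12y2 + 6y3 + 20y4
  subject to:
    y1 + 2y3 + 3y4 >= 3
    y2 + y3 + y4 >= 1
    y1, y2, y3, y4 >= 0

Solving the primal: x* = (3, 0).
  primal value c^T x* = 9.
Solving the dual: y* = (0, 0, 1.5, 0).
  dual value b^T y* = 9.
Strong duality: c^T x* = b^T y*. Confirmed.

9


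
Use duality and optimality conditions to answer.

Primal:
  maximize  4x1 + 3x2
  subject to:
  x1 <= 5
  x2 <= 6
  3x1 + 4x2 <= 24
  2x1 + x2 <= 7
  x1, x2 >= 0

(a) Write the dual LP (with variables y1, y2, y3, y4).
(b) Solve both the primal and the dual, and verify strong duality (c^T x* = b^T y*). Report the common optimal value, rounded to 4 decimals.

The standard primal-dual pair for 'max c^T x s.t. A x <= b, x >= 0' is:
  Dual:  min b^T y  s.t.  A^T y >= c,  y >= 0.

So the dual LP is:
  minimize  5y1 + 6y2 + 24y3 + 7y4
  subject to:
    y1 + 3y3 + 2y4 >= 4
    y2 + 4y3 + y4 >= 3
    y1, y2, y3, y4 >= 0

Solving the primal: x* = (0.8, 5.4).
  primal value c^T x* = 19.4.
Solving the dual: y* = (0, 0, 0.4, 1.4).
  dual value b^T y* = 19.4.
Strong duality: c^T x* = b^T y*. Confirmed.

19.4


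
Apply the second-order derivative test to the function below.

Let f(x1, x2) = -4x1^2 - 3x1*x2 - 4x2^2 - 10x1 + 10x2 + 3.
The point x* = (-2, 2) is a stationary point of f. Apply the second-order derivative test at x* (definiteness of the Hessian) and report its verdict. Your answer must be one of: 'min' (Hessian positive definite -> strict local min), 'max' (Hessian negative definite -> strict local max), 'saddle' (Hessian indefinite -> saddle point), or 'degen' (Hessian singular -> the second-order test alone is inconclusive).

Compute the Hessian H = grad^2 f:
  H = [[-8, -3], [-3, -8]]
Verify stationarity: grad f(x*) = H x* + g = (0, 0).
Eigenvalues of H: -11, -5.
Both eigenvalues < 0, so H is negative definite -> x* is a strict local max.

max


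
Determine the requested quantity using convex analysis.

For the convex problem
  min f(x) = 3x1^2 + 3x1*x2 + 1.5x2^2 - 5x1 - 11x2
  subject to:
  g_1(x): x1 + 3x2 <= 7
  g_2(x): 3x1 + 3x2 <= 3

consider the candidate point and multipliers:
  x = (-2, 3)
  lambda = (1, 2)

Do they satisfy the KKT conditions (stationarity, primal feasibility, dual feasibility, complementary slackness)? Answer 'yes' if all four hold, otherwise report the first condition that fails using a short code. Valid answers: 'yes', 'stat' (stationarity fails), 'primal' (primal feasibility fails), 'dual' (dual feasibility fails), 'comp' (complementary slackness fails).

Gradient of f: grad f(x) = Q x + c = (-8, -8)
Constraint values g_i(x) = a_i^T x - b_i:
  g_1((-2, 3)) = 0
  g_2((-2, 3)) = 0
Stationarity residual: grad f(x) + sum_i lambda_i a_i = (-1, 1)
  -> stationarity FAILS
Primal feasibility (all g_i <= 0): OK
Dual feasibility (all lambda_i >= 0): OK
Complementary slackness (lambda_i * g_i(x) = 0 for all i): OK

Verdict: the first failing condition is stationarity -> stat.

stat


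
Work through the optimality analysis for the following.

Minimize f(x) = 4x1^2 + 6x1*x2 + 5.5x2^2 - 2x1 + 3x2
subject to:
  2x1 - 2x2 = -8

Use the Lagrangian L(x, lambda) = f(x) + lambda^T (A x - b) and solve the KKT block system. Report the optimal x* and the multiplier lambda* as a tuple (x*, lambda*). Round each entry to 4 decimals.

Form the Lagrangian:
  L(x, lambda) = (1/2) x^T Q x + c^T x + lambda^T (A x - b)
Stationarity (grad_x L = 0): Q x + c + A^T lambda = 0.
Primal feasibility: A x = b.

This gives the KKT block system:
  [ Q   A^T ] [ x     ]   [-c ]
  [ A    0  ] [ lambda ] = [ b ]

Solving the linear system:
  x*      = (-2.2258, 1.7742)
  lambda* = (4.5806)
  f(x*)   = 23.2097

x* = (-2.2258, 1.7742), lambda* = (4.5806)


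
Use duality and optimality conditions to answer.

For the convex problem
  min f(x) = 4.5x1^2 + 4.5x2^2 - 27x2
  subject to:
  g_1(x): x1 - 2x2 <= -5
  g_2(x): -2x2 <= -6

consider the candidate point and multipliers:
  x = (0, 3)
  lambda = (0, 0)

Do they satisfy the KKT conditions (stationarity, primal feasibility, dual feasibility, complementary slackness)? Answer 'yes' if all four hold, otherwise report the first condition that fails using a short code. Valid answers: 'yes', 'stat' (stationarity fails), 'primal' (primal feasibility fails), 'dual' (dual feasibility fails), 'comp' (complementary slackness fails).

Gradient of f: grad f(x) = Q x + c = (0, 0)
Constraint values g_i(x) = a_i^T x - b_i:
  g_1((0, 3)) = -1
  g_2((0, 3)) = 0
Stationarity residual: grad f(x) + sum_i lambda_i a_i = (0, 0)
  -> stationarity OK
Primal feasibility (all g_i <= 0): OK
Dual feasibility (all lambda_i >= 0): OK
Complementary slackness (lambda_i * g_i(x) = 0 for all i): OK

Verdict: yes, KKT holds.

yes


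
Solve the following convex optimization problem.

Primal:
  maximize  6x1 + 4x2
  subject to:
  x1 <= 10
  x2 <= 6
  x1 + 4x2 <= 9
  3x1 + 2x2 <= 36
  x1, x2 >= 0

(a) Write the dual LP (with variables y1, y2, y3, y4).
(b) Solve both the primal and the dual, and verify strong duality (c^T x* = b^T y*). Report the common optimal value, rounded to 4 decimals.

The standard primal-dual pair for 'max c^T x s.t. A x <= b, x >= 0' is:
  Dual:  min b^T y  s.t.  A^T y >= c,  y >= 0.

So the dual LP is:
  minimize  10y1 + 6y2 + 9y3 + 36y4
  subject to:
    y1 + y3 + 3y4 >= 6
    y2 + 4y3 + 2y4 >= 4
    y1, y2, y3, y4 >= 0

Solving the primal: x* = (9, 0).
  primal value c^T x* = 54.
Solving the dual: y* = (0, 0, 6, 0).
  dual value b^T y* = 54.
Strong duality: c^T x* = b^T y*. Confirmed.

54


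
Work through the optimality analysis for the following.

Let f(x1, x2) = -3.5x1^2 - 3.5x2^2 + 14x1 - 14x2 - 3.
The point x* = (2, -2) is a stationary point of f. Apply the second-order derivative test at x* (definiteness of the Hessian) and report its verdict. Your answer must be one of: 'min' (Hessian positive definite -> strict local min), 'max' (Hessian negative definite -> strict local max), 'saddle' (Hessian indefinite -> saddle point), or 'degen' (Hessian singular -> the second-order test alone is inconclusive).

Compute the Hessian H = grad^2 f:
  H = [[-7, 0], [0, -7]]
Verify stationarity: grad f(x*) = H x* + g = (0, 0).
Eigenvalues of H: -7, -7.
Both eigenvalues < 0, so H is negative definite -> x* is a strict local max.

max


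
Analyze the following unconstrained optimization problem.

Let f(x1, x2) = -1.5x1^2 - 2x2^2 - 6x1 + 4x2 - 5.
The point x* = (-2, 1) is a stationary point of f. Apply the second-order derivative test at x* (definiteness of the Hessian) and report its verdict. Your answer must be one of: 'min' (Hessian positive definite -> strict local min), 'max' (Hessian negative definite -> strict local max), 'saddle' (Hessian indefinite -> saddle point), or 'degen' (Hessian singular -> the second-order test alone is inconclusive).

Compute the Hessian H = grad^2 f:
  H = [[-3, 0], [0, -4]]
Verify stationarity: grad f(x*) = H x* + g = (0, 0).
Eigenvalues of H: -4, -3.
Both eigenvalues < 0, so H is negative definite -> x* is a strict local max.

max


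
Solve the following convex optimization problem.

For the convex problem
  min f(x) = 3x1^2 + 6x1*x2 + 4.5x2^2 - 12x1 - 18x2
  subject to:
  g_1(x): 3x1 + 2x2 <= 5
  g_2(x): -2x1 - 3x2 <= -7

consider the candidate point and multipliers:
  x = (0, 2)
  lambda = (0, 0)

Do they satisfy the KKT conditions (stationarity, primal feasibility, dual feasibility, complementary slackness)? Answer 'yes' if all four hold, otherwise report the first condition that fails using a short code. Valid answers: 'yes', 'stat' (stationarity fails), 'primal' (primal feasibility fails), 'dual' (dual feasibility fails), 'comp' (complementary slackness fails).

Gradient of f: grad f(x) = Q x + c = (0, 0)
Constraint values g_i(x) = a_i^T x - b_i:
  g_1((0, 2)) = -1
  g_2((0, 2)) = 1
Stationarity residual: grad f(x) + sum_i lambda_i a_i = (0, 0)
  -> stationarity OK
Primal feasibility (all g_i <= 0): FAILS
Dual feasibility (all lambda_i >= 0): OK
Complementary slackness (lambda_i * g_i(x) = 0 for all i): OK

Verdict: the first failing condition is primal_feasibility -> primal.

primal


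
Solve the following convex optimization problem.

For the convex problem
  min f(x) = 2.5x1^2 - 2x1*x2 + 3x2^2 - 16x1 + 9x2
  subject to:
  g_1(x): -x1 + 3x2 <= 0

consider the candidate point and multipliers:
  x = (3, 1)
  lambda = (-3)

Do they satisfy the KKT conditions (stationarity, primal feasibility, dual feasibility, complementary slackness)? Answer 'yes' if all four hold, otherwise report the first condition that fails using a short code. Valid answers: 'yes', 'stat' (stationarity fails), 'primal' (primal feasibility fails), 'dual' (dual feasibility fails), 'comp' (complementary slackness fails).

Gradient of f: grad f(x) = Q x + c = (-3, 9)
Constraint values g_i(x) = a_i^T x - b_i:
  g_1((3, 1)) = 0
Stationarity residual: grad f(x) + sum_i lambda_i a_i = (0, 0)
  -> stationarity OK
Primal feasibility (all g_i <= 0): OK
Dual feasibility (all lambda_i >= 0): FAILS
Complementary slackness (lambda_i * g_i(x) = 0 for all i): OK

Verdict: the first failing condition is dual_feasibility -> dual.

dual


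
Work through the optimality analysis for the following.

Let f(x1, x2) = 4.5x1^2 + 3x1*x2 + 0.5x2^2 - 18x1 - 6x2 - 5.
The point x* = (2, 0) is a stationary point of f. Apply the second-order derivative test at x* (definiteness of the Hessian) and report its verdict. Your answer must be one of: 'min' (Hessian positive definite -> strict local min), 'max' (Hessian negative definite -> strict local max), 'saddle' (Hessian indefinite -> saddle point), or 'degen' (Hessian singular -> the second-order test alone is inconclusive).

Compute the Hessian H = grad^2 f:
  H = [[9, 3], [3, 1]]
Verify stationarity: grad f(x*) = H x* + g = (0, 0).
Eigenvalues of H: 0, 10.
H has a zero eigenvalue (singular; positive semidefinite but not definite), so H is neither positive definite, negative definite, nor indefinite. The second-order test alone is inconclusive -> degen.
(Indeed, f is constant along the null direction of H through x*, so x* is not a strict local extremum.)

degen


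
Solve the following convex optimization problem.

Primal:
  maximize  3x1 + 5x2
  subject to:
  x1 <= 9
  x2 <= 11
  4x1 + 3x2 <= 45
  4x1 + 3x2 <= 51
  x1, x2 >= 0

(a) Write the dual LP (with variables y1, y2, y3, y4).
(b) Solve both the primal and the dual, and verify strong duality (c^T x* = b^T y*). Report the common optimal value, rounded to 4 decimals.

The standard primal-dual pair for 'max c^T x s.t. A x <= b, x >= 0' is:
  Dual:  min b^T y  s.t.  A^T y >= c,  y >= 0.

So the dual LP is:
  minimize  9y1 + 11y2 + 45y3 + 51y4
  subject to:
    y1 + 4y3 + 4y4 >= 3
    y2 + 3y3 + 3y4 >= 5
    y1, y2, y3, y4 >= 0

Solving the primal: x* = (3, 11).
  primal value c^T x* = 64.
Solving the dual: y* = (0, 2.75, 0.75, 0).
  dual value b^T y* = 64.
Strong duality: c^T x* = b^T y*. Confirmed.

64


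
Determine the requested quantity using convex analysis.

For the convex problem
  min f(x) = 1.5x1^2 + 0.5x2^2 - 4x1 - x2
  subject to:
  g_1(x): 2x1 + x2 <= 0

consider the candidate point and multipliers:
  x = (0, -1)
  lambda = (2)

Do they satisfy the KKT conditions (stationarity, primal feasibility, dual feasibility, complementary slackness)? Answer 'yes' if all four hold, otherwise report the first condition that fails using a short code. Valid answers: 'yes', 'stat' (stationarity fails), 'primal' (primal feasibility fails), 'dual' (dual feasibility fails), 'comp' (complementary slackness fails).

Gradient of f: grad f(x) = Q x + c = (-4, -2)
Constraint values g_i(x) = a_i^T x - b_i:
  g_1((0, -1)) = -1
Stationarity residual: grad f(x) + sum_i lambda_i a_i = (0, 0)
  -> stationarity OK
Primal feasibility (all g_i <= 0): OK
Dual feasibility (all lambda_i >= 0): OK
Complementary slackness (lambda_i * g_i(x) = 0 for all i): FAILS

Verdict: the first failing condition is complementary_slackness -> comp.

comp


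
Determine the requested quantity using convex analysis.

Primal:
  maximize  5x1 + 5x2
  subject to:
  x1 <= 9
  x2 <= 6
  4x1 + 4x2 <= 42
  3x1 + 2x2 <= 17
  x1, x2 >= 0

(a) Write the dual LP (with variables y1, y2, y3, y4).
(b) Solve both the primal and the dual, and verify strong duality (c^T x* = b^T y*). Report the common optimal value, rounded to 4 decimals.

The standard primal-dual pair for 'max c^T x s.t. A x <= b, x >= 0' is:
  Dual:  min b^T y  s.t.  A^T y >= c,  y >= 0.

So the dual LP is:
  minimize  9y1 + 6y2 + 42y3 + 17y4
  subject to:
    y1 + 4y3 + 3y4 >= 5
    y2 + 4y3 + 2y4 >= 5
    y1, y2, y3, y4 >= 0

Solving the primal: x* = (1.6667, 6).
  primal value c^T x* = 38.3333.
Solving the dual: y* = (0, 1.6667, 0, 1.6667).
  dual value b^T y* = 38.3333.
Strong duality: c^T x* = b^T y*. Confirmed.

38.3333


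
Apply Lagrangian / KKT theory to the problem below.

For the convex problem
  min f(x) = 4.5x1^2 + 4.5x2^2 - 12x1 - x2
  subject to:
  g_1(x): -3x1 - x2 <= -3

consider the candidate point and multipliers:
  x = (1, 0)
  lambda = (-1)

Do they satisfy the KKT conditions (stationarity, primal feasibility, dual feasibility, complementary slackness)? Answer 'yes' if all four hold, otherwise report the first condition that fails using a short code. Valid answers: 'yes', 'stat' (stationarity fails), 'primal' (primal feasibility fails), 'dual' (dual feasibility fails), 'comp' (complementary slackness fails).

Gradient of f: grad f(x) = Q x + c = (-3, -1)
Constraint values g_i(x) = a_i^T x - b_i:
  g_1((1, 0)) = 0
Stationarity residual: grad f(x) + sum_i lambda_i a_i = (0, 0)
  -> stationarity OK
Primal feasibility (all g_i <= 0): OK
Dual feasibility (all lambda_i >= 0): FAILS
Complementary slackness (lambda_i * g_i(x) = 0 for all i): OK

Verdict: the first failing condition is dual_feasibility -> dual.

dual


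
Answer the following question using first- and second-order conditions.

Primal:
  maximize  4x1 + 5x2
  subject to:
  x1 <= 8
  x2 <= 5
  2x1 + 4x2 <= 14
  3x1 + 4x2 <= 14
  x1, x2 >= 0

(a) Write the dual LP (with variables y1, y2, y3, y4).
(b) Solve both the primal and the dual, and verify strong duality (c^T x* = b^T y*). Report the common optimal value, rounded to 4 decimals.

The standard primal-dual pair for 'max c^T x s.t. A x <= b, x >= 0' is:
  Dual:  min b^T y  s.t.  A^T y >= c,  y >= 0.

So the dual LP is:
  minimize  8y1 + 5y2 + 14y3 + 14y4
  subject to:
    y1 + 2y3 + 3y4 >= 4
    y2 + 4y3 + 4y4 >= 5
    y1, y2, y3, y4 >= 0

Solving the primal: x* = (4.6667, 0).
  primal value c^T x* = 18.6667.
Solving the dual: y* = (0, 0, 0, 1.3333).
  dual value b^T y* = 18.6667.
Strong duality: c^T x* = b^T y*. Confirmed.

18.6667


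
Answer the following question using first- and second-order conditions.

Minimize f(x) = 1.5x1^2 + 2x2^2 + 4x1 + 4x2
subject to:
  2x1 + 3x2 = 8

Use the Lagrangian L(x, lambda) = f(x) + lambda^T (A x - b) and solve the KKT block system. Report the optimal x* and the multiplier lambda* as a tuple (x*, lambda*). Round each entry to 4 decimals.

Form the Lagrangian:
  L(x, lambda) = (1/2) x^T Q x + c^T x + lambda^T (A x - b)
Stationarity (grad_x L = 0): Q x + c + A^T lambda = 0.
Primal feasibility: A x = b.

This gives the KKT block system:
  [ Q   A^T ] [ x     ]   [-c ]
  [ A    0  ] [ lambda ] = [ b ]

Solving the linear system:
  x*      = (1.2093, 1.8605)
  lambda* = (-3.814)
  f(x*)   = 21.3953

x* = (1.2093, 1.8605), lambda* = (-3.814)


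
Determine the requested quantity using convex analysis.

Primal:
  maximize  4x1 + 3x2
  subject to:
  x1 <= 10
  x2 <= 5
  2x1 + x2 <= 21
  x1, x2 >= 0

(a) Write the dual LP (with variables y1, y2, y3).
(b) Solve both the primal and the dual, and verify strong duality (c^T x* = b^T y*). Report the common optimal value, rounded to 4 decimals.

The standard primal-dual pair for 'max c^T x s.t. A x <= b, x >= 0' is:
  Dual:  min b^T y  s.t.  A^T y >= c,  y >= 0.

So the dual LP is:
  minimize  10y1 + 5y2 + 21y3
  subject to:
    y1 + 2y3 >= 4
    y2 + y3 >= 3
    y1, y2, y3 >= 0

Solving the primal: x* = (8, 5).
  primal value c^T x* = 47.
Solving the dual: y* = (0, 1, 2).
  dual value b^T y* = 47.
Strong duality: c^T x* = b^T y*. Confirmed.

47


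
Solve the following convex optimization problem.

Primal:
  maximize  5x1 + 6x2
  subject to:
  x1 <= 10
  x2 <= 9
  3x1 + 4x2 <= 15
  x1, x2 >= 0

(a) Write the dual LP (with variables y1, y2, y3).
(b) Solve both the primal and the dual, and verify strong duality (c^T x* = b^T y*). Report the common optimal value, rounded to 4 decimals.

The standard primal-dual pair for 'max c^T x s.t. A x <= b, x >= 0' is:
  Dual:  min b^T y  s.t.  A^T y >= c,  y >= 0.

So the dual LP is:
  minimize  10y1 + 9y2 + 15y3
  subject to:
    y1 + 3y3 >= 5
    y2 + 4y3 >= 6
    y1, y2, y3 >= 0

Solving the primal: x* = (5, 0).
  primal value c^T x* = 25.
Solving the dual: y* = (0, 0, 1.6667).
  dual value b^T y* = 25.
Strong duality: c^T x* = b^T y*. Confirmed.

25


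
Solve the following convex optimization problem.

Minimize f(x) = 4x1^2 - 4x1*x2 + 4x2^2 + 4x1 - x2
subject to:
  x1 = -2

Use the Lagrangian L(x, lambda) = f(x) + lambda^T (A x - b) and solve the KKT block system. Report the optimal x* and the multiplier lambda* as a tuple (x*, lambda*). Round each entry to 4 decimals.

Form the Lagrangian:
  L(x, lambda) = (1/2) x^T Q x + c^T x + lambda^T (A x - b)
Stationarity (grad_x L = 0): Q x + c + A^T lambda = 0.
Primal feasibility: A x = b.

This gives the KKT block system:
  [ Q   A^T ] [ x     ]   [-c ]
  [ A    0  ] [ lambda ] = [ b ]

Solving the linear system:
  x*      = (-2, -0.875)
  lambda* = (8.5)
  f(x*)   = 4.9375

x* = (-2, -0.875), lambda* = (8.5)


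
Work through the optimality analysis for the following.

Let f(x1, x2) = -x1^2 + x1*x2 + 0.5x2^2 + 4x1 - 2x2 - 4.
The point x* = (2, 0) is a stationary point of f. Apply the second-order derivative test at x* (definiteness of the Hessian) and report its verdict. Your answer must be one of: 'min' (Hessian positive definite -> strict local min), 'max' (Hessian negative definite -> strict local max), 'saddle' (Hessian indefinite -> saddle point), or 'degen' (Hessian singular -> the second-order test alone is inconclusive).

Compute the Hessian H = grad^2 f:
  H = [[-2, 1], [1, 1]]
Verify stationarity: grad f(x*) = H x* + g = (0, 0).
Eigenvalues of H: -2.3028, 1.3028.
Eigenvalues have mixed signs, so H is indefinite -> x* is a saddle point.

saddle


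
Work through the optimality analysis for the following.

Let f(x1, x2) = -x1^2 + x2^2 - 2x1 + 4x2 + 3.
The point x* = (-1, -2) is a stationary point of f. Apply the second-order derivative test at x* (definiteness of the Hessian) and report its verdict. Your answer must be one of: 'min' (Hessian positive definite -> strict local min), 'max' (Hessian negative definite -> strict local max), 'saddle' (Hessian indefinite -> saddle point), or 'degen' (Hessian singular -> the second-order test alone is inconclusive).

Compute the Hessian H = grad^2 f:
  H = [[-2, 0], [0, 2]]
Verify stationarity: grad f(x*) = H x* + g = (0, 0).
Eigenvalues of H: -2, 2.
Eigenvalues have mixed signs, so H is indefinite -> x* is a saddle point.

saddle


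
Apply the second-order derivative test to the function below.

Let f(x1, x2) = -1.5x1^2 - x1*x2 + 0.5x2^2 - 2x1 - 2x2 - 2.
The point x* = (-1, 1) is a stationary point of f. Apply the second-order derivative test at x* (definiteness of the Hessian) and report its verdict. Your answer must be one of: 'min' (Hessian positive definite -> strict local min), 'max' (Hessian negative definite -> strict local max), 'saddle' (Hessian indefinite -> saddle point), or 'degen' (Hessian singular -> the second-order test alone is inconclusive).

Compute the Hessian H = grad^2 f:
  H = [[-3, -1], [-1, 1]]
Verify stationarity: grad f(x*) = H x* + g = (0, 0).
Eigenvalues of H: -3.2361, 1.2361.
Eigenvalues have mixed signs, so H is indefinite -> x* is a saddle point.

saddle


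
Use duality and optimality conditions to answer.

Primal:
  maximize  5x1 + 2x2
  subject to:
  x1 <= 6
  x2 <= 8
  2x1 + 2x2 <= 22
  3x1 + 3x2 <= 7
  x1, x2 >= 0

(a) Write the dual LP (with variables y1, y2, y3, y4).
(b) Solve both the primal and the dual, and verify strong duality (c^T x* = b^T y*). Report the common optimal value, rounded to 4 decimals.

The standard primal-dual pair for 'max c^T x s.t. A x <= b, x >= 0' is:
  Dual:  min b^T y  s.t.  A^T y >= c,  y >= 0.

So the dual LP is:
  minimize  6y1 + 8y2 + 22y3 + 7y4
  subject to:
    y1 + 2y3 + 3y4 >= 5
    y2 + 2y3 + 3y4 >= 2
    y1, y2, y3, y4 >= 0

Solving the primal: x* = (2.3333, 0).
  primal value c^T x* = 11.6667.
Solving the dual: y* = (0, 0, 0, 1.6667).
  dual value b^T y* = 11.6667.
Strong duality: c^T x* = b^T y*. Confirmed.

11.6667


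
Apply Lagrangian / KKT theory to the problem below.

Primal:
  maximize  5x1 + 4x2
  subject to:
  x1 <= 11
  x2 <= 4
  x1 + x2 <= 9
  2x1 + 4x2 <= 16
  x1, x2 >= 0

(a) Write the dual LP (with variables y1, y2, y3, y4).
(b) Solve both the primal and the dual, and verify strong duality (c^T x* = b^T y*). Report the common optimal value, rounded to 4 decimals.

The standard primal-dual pair for 'max c^T x s.t. A x <= b, x >= 0' is:
  Dual:  min b^T y  s.t.  A^T y >= c,  y >= 0.

So the dual LP is:
  minimize  11y1 + 4y2 + 9y3 + 16y4
  subject to:
    y1 + y3 + 2y4 >= 5
    y2 + y3 + 4y4 >= 4
    y1, y2, y3, y4 >= 0

Solving the primal: x* = (8, 0).
  primal value c^T x* = 40.
Solving the dual: y* = (0, 0, 0, 2.5).
  dual value b^T y* = 40.
Strong duality: c^T x* = b^T y*. Confirmed.

40


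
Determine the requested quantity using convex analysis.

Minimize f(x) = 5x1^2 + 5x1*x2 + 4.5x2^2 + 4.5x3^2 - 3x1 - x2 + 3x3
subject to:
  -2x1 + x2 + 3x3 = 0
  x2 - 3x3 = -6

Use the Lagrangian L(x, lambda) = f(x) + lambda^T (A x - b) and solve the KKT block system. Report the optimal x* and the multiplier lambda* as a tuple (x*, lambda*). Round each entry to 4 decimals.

Form the Lagrangian:
  L(x, lambda) = (1/2) x^T Q x + c^T x + lambda^T (A x - b)
Stationarity (grad_x L = 0): Q x + c + A^T lambda = 0.
Primal feasibility: A x = b.

This gives the KKT block system:
  [ Q   A^T ] [ x     ]   [-c ]
  [ A    0  ] [ lambda ] = [ b ]

Solving the linear system:
  x*      = (1.4, -1.6, 1.4667)
  lambda* = (1.5, 6.9)
  f(x*)   = 21.6

x* = (1.4, -1.6, 1.4667), lambda* = (1.5, 6.9)


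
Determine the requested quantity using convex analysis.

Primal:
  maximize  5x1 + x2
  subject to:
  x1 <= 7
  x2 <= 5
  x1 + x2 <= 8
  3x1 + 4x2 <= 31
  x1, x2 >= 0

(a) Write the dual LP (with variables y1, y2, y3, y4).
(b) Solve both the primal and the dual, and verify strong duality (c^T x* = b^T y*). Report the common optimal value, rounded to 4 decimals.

The standard primal-dual pair for 'max c^T x s.t. A x <= b, x >= 0' is:
  Dual:  min b^T y  s.t.  A^T y >= c,  y >= 0.

So the dual LP is:
  minimize  7y1 + 5y2 + 8y3 + 31y4
  subject to:
    y1 + y3 + 3y4 >= 5
    y2 + y3 + 4y4 >= 1
    y1, y2, y3, y4 >= 0

Solving the primal: x* = (7, 1).
  primal value c^T x* = 36.
Solving the dual: y* = (4, 0, 1, 0).
  dual value b^T y* = 36.
Strong duality: c^T x* = b^T y*. Confirmed.

36


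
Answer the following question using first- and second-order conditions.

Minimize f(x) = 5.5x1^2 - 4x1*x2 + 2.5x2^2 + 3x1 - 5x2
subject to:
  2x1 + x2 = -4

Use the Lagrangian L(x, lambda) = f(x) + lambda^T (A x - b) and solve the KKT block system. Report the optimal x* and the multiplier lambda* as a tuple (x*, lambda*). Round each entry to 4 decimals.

Form the Lagrangian:
  L(x, lambda) = (1/2) x^T Q x + c^T x + lambda^T (A x - b)
Stationarity (grad_x L = 0): Q x + c + A^T lambda = 0.
Primal feasibility: A x = b.

This gives the KKT block system:
  [ Q   A^T ] [ x     ]   [-c ]
  [ A    0  ] [ lambda ] = [ b ]

Solving the linear system:
  x*      = (-1.4681, -1.0638)
  lambda* = (4.4468)
  f(x*)   = 9.3511

x* = (-1.4681, -1.0638), lambda* = (4.4468)
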